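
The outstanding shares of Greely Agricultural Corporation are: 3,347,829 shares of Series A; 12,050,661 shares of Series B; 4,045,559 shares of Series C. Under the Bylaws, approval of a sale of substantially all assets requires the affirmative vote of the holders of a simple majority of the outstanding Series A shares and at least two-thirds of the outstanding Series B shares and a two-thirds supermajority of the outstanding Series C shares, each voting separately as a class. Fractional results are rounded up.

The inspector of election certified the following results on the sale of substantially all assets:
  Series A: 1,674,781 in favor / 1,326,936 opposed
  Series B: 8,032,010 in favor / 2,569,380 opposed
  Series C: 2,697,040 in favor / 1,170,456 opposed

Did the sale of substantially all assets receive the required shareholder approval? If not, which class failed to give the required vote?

Series A: a majority of 3347829 is 1673915; 1,673,915 required, 1,674,781 in favor — approved.
Series B: 2/3 of 12050661 = 8033774; 8,033,774 required, 8,032,010 in favor — not approved.
Series C: 2/3 of 4045559 = 2697039.33, rounded up to 2697040; 2,697,040 required, 2,697,040 in favor — approved.

Not approved — the Series B shares did not give the required vote.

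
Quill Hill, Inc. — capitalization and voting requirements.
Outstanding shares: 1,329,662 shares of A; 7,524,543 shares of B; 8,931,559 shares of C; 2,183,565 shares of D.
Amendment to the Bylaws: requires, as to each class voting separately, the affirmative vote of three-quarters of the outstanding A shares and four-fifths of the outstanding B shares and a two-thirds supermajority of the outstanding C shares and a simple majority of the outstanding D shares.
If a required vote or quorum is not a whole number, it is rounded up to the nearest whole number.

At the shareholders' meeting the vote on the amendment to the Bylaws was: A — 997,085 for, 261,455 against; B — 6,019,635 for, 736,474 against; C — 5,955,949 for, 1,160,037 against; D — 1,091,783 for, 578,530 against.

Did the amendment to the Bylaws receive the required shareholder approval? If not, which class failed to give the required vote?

A: 3/4 of 1329662 = 997246.50, rounded up to 997247; 997,247 required, 997,085 in favor — not approved.
B: 4/5 of 7524543 = 6019634.40, rounded up to 6019635; 6,019,635 required, 6,019,635 in favor — approved.
C: 2/3 of 8931559 = 5954372.67, rounded up to 5954373; 5,954,373 required, 5,955,949 in favor — approved.
D: a majority of 2183565 is 1091783; 1,091,783 required, 1,091,783 in favor — approved.

Not approved — the A shares did not give the required vote.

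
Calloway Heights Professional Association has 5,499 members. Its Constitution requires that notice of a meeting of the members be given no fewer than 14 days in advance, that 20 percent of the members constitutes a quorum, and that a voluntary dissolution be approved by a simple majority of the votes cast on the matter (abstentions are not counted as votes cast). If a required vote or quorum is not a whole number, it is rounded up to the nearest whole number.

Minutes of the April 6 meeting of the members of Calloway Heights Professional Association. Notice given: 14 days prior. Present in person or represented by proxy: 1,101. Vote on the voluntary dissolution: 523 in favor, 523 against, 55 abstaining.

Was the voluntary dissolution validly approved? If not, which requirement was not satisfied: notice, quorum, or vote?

Invalid — vote requirement not satisfied.

Notice: 14 days given; 14 required. Satisfied.
Quorum: 20% of 5,499 = 1,099.80, rounded up to 1,100; 1,101 present. Satisfied.
Vote: requires a majority of the votes cast (1,101 − 55 abstaining = 1,046); a majority of 1046 is 524, so 524 needed; 523 in favor. Not satisfied.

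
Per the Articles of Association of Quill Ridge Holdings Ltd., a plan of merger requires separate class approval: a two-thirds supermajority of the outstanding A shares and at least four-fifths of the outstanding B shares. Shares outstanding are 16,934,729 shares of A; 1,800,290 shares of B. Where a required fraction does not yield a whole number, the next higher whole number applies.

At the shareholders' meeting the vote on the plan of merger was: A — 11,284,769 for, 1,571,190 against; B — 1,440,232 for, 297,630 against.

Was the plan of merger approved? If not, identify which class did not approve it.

A: 2/3 of 16934729 = 11289819.33, rounded up to 11289820; 11,289,820 required, 11,284,769 in favor — not approved.
B: 4/5 of 1800290 = 1440232; 1,440,232 required, 1,440,232 in favor — approved.

Not approved — the A shares did not give the required vote.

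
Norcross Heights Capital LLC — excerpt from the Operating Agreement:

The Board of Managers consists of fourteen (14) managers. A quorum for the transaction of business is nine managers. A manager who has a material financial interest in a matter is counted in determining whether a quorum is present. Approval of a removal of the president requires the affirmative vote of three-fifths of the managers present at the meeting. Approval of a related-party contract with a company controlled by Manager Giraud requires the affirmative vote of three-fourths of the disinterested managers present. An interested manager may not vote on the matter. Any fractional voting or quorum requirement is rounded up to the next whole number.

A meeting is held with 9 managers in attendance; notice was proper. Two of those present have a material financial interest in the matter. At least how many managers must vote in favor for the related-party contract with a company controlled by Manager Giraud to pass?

The related-party contract with a company controlled by Manager Giraud requires three-fourths of the disinterested managers present (9 − 2 = 7).
3/4 of 7 = 5.25, rounded up to 6.

6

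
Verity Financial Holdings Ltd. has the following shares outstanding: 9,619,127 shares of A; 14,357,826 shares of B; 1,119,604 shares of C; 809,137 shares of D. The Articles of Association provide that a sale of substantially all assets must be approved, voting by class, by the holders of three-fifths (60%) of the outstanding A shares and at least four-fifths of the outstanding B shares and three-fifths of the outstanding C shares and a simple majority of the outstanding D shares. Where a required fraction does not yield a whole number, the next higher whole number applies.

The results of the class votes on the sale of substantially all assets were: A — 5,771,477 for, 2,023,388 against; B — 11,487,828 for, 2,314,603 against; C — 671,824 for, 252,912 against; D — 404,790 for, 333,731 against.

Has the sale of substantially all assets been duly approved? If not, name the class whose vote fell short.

A: 3/5 of 9619127 = 5771476.20, rounded up to 5771477; 5,771,477 required, 5,771,477 in favor — approved.
B: 4/5 of 14357826 = 11486260.80, rounded up to 11486261; 11,486,261 required, 11,487,828 in favor — approved.
C: 3/5 of 1119604 = 671762.40, rounded up to 671763; 671,763 required, 671,824 in favor — approved.
D: a majority of 809137 is 404569; 404,569 required, 404,790 in favor — approved.

Approved — every class gave the required vote.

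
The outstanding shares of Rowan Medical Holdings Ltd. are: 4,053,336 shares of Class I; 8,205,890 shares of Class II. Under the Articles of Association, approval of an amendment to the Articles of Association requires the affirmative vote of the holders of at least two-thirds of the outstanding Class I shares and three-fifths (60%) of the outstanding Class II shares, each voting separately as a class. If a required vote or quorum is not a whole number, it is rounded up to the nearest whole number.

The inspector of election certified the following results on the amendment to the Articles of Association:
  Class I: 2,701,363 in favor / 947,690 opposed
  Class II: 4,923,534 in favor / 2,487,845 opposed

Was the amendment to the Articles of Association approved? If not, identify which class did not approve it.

Not approved — the Class I shares did not give the required vote.

Class I: 2/3 of 4053336 = 2702224; 2,702,224 required, 2,701,363 in favor — not approved.
Class II: 3/5 of 8205890 = 4923534; 4,923,534 required, 4,923,534 in favor — approved.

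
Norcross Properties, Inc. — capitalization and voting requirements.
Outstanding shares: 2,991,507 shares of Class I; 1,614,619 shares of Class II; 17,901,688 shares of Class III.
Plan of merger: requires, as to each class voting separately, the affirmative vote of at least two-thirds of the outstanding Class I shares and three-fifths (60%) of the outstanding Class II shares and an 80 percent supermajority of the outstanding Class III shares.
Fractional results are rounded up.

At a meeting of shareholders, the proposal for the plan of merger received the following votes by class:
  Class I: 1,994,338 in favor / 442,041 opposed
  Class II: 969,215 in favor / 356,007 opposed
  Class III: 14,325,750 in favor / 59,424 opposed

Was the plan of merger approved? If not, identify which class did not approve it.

Class I: 2/3 of 2991507 = 1994338; 1,994,338 required, 1,994,338 in favor — approved.
Class II: 3/5 of 1614619 = 968771.40, rounded up to 968772; 968,772 required, 969,215 in favor — approved.
Class III: 4/5 of 17901688 = 14321350.40, rounded up to 14321351; 14,321,351 required, 14,325,750 in favor — approved.

Approved — every class gave the required vote.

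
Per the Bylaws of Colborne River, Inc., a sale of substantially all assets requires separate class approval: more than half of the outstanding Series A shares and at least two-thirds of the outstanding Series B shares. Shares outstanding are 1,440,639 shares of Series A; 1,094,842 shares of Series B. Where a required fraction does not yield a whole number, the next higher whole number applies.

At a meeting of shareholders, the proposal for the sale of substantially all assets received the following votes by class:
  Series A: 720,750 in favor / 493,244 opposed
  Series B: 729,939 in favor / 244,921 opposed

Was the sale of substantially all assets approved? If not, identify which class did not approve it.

Approved — every class gave the required vote.

Series A: a majority of 1440639 is 720320; 720,320 required, 720,750 in favor — approved.
Series B: 2/3 of 1094842 = 729894.67, rounded up to 729895; 729,895 required, 729,939 in favor — approved.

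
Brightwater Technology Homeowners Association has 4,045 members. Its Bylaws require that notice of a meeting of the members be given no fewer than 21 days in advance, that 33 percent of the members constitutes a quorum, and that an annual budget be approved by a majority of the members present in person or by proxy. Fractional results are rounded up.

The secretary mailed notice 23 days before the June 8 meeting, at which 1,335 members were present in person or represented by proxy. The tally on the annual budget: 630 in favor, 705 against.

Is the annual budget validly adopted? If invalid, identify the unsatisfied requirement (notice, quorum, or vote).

Invalid — vote requirement not satisfied.

Notice: 23 days given; 21 required. Satisfied.
Quorum: 33% of 4,045 = 1,334.85, rounded up to 1,335; 1,335 present. Satisfied.
Vote: requires a majority of those present (1,335); a majority of 1335 is 668, so 668 needed; 630 in favor. Not satisfied.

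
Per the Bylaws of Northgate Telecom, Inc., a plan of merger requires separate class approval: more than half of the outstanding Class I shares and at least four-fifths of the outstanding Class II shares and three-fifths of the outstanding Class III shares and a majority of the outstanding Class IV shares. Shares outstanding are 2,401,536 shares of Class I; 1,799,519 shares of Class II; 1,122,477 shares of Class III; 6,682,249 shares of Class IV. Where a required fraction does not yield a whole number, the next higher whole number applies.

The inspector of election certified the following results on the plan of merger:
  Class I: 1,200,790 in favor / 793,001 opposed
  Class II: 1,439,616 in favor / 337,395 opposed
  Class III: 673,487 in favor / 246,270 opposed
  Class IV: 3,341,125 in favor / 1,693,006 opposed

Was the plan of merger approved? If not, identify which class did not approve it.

Class I: a majority of 2401536 is 1200769; 1,200,769 required, 1,200,790 in favor — approved.
Class II: 4/5 of 1799519 = 1439615.20, rounded up to 1439616; 1,439,616 required, 1,439,616 in favor — approved.
Class III: 3/5 of 1122477 = 673486.20, rounded up to 673487; 673,487 required, 673,487 in favor — approved.
Class IV: a majority of 6682249 is 3341125; 3,341,125 required, 3,341,125 in favor — approved.

Approved — every class gave the required vote.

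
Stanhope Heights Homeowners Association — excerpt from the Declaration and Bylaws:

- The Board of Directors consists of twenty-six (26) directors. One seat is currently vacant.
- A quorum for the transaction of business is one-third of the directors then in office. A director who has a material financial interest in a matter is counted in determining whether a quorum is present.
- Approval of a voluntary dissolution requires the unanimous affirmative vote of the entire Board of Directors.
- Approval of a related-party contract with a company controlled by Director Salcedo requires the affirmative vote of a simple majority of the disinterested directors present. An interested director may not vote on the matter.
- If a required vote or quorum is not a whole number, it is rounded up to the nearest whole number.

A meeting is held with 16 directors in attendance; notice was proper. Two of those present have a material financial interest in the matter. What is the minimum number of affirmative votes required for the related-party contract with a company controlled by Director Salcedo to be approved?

8

The related-party contract with a company controlled by Director Salcedo requires a majority of the disinterested directors present (16 − 2 = 14).
A majority of 14 is 8.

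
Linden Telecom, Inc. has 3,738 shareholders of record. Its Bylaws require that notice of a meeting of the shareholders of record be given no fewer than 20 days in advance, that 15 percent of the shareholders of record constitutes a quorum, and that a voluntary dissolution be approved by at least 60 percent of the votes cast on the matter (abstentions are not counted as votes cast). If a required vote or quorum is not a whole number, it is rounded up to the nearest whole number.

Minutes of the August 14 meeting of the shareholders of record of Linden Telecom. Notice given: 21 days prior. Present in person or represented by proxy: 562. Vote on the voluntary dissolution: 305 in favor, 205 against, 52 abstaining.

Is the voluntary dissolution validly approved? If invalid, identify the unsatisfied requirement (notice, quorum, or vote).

Invalid — vote requirement not satisfied.

Notice: 21 days given; 20 required. Satisfied.
Quorum: 15% of 3,738 = 560.70, rounded up to 561; 562 present. Satisfied.
Vote: requires three-fifths of the votes cast (562 − 52 abstaining = 510); 3/5 of 510 = 306, so 306 needed; 305 in favor. Not satisfied.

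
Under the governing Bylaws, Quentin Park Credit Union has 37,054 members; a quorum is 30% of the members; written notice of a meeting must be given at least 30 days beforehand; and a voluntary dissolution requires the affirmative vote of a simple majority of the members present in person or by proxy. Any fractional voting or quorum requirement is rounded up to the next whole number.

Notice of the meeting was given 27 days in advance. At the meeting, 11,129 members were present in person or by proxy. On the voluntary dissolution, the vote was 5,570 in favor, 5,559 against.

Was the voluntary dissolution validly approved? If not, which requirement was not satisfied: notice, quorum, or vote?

Invalid — notice requirement not satisfied.

Notice: 27 days given; 30 required. Not satisfied.
Quorum: 30% of 37,054 = 11,116.20, rounded up to 11,117; 11,129 present. Satisfied.
Vote: requires a majority of those present (11,129); a majority of 11129 is 5565, so 5,565 needed; 5,570 in favor. Satisfied.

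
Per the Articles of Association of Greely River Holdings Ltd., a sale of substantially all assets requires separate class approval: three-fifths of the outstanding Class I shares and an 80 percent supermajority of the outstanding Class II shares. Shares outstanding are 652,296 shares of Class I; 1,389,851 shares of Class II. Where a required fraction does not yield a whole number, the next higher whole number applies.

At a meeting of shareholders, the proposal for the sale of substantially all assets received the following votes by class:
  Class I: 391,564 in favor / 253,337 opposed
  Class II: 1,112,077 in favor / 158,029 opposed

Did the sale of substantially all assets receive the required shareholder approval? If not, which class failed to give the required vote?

Class I: 3/5 of 652296 = 391377.60, rounded up to 391378; 391,378 required, 391,564 in favor — approved.
Class II: 4/5 of 1389851 = 1111880.80, rounded up to 1111881; 1,111,881 required, 1,112,077 in favor — approved.

Approved — every class gave the required vote.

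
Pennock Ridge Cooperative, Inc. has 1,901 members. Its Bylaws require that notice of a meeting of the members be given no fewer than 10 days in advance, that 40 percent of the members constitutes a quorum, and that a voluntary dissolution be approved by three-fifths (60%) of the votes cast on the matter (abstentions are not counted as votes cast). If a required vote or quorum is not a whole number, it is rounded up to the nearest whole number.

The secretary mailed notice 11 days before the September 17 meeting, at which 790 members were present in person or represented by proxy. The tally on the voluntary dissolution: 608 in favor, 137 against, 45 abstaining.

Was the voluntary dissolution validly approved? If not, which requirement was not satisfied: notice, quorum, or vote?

Valid — all requirements satisfied.

Notice: 11 days given; 10 required. Satisfied.
Quorum: 40% of 1,901 = 760.40, rounded up to 761; 790 present. Satisfied.
Vote: requires three-fifths of the votes cast (790 − 45 abstaining = 745); 3/5 of 745 = 447, so 447 needed; 608 in favor. Satisfied.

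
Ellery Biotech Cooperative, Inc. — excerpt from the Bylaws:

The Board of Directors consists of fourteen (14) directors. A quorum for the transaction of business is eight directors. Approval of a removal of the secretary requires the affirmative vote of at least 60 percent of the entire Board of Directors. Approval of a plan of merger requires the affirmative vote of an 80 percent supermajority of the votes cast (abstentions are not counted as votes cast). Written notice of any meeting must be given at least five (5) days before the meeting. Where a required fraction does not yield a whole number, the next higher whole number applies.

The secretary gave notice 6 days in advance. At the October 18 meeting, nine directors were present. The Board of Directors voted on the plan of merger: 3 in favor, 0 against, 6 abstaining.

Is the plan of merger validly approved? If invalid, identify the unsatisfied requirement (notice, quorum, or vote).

Notice: 6 days given; 5 required (6 ≥ 5). Satisfied.
Quorum: 9 present; quorum is 8. Satisfied.
Vote: the plan of merger requires four-fifths of the votes cast (9 present − 6 abstaining = 3). 4/5 of 3 = 2.40, rounded up to 3, so 3 affirmative votes are needed; 3 voted in favor. Satisfied.

Valid — all requirements satisfied.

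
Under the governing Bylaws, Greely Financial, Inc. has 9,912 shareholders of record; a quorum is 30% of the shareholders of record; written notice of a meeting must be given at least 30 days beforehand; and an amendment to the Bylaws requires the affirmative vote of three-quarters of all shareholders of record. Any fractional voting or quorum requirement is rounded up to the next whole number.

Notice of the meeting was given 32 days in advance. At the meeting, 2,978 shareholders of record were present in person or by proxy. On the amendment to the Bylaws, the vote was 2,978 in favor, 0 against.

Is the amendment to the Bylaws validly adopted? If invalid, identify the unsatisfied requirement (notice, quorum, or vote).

Invalid — vote requirement not satisfied.

Notice: 32 days given; 30 required. Satisfied.
Quorum: 30% of 9,912 = 2,973.60, rounded up to 2,974; 2,978 present. Satisfied.
Vote: requires three-fourths of all shareholders of record (9,912); 3/4 of 9912 = 7434, so 7,434 needed; 2,978 in favor. Not satisfied.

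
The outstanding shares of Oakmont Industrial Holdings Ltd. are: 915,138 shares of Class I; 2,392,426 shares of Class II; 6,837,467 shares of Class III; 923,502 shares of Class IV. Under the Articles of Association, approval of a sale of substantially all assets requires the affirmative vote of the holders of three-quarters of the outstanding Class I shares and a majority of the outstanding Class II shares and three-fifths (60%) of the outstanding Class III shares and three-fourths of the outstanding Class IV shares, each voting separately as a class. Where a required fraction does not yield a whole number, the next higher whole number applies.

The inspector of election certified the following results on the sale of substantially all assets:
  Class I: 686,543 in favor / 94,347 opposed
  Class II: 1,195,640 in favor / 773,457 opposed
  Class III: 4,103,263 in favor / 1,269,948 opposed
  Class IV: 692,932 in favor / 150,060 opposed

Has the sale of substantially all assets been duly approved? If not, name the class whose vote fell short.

Not approved — the Class II shares did not give the required vote.

Class I: 3/4 of 915138 = 686353.50, rounded up to 686354; 686,354 required, 686,543 in favor — approved.
Class II: a majority of 2392426 is 1196214; 1,196,214 required, 1,195,640 in favor — not approved.
Class III: 3/5 of 6837467 = 4102480.20, rounded up to 4102481; 4,102,481 required, 4,103,263 in favor — approved.
Class IV: 3/4 of 923502 = 692626.50, rounded up to 692627; 692,627 required, 692,932 in favor — approved.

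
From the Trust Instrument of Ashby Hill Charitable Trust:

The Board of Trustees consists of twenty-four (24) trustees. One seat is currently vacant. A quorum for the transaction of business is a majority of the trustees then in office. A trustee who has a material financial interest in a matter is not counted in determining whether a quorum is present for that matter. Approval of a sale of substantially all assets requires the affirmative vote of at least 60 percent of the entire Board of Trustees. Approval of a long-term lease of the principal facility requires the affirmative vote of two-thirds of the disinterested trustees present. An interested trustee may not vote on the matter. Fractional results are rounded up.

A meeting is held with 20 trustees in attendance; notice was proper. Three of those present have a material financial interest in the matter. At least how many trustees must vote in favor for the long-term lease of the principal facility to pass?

The long-term lease of the principal facility requires two-thirds of the disinterested trustees present (20 − 3 = 17).
2/3 of 17 = 11.33, rounded up to 12.

12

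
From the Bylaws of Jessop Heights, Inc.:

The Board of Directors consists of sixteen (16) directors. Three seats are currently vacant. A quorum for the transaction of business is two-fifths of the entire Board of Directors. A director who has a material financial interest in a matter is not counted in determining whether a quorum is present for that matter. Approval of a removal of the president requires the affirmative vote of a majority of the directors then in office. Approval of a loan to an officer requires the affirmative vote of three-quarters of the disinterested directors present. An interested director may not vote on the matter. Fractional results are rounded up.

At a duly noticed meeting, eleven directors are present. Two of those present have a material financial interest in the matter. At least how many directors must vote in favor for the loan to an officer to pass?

7

The loan to an officer requires three-fourths of the disinterested directors present (11 − 2 = 9).
3/4 of 9 = 6.75, rounded up to 7.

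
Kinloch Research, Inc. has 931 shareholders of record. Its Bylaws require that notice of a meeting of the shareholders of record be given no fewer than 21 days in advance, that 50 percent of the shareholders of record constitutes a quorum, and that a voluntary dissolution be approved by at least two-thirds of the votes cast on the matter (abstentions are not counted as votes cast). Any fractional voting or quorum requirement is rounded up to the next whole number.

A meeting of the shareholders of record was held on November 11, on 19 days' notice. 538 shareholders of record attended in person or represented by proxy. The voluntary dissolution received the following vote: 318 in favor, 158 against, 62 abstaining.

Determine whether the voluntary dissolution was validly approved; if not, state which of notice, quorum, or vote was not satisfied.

Notice: 19 days given; 21 required. Not satisfied.
Quorum: 50% of 931 = 465.50, rounded up to 466; 538 present. Satisfied.
Vote: requires two-thirds of the votes cast (538 − 62 abstaining = 476); 2/3 of 476 = 317.33, rounded up to 318, so 318 needed; 318 in favor. Satisfied.

Invalid — notice requirement not satisfied.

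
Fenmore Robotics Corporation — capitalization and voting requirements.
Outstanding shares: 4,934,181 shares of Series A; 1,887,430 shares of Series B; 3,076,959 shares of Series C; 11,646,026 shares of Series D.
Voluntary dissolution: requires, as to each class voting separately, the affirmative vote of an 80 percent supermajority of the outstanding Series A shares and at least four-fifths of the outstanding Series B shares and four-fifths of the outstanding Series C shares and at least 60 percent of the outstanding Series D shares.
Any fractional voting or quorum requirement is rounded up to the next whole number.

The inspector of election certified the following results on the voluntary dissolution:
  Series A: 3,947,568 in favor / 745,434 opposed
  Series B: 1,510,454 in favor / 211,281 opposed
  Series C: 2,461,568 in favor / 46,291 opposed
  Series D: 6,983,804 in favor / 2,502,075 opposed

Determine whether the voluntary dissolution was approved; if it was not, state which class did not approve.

Not approved — the Series D shares did not give the required vote.

Series A: 4/5 of 4934181 = 3947344.80, rounded up to 3947345; 3,947,345 required, 3,947,568 in favor — approved.
Series B: 4/5 of 1887430 = 1509944; 1,509,944 required, 1,510,454 in favor — approved.
Series C: 4/5 of 3076959 = 2461567.20, rounded up to 2461568; 2,461,568 required, 2,461,568 in favor — approved.
Series D: 3/5 of 11646026 = 6987615.60, rounded up to 6987616; 6,987,616 required, 6,983,804 in favor — not approved.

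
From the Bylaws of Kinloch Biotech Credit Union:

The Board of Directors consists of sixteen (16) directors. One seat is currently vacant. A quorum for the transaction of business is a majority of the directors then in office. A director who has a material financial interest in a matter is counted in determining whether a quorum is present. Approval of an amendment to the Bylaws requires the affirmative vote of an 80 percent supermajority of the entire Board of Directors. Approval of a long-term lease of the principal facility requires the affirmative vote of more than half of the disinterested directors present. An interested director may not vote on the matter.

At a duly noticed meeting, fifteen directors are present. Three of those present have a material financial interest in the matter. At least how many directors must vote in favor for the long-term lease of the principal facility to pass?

The long-term lease of the principal facility requires a majority of the disinterested directors present (15 − 3 = 12).
A majority of 12 is 7.

7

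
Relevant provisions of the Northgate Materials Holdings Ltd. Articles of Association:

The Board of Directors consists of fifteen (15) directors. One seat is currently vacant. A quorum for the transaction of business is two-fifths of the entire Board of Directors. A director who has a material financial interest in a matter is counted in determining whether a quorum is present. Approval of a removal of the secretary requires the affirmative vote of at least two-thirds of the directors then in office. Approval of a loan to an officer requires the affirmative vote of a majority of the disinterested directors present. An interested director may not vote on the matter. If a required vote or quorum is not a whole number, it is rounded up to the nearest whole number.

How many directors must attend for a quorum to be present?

6

2/5 of 15 = 6.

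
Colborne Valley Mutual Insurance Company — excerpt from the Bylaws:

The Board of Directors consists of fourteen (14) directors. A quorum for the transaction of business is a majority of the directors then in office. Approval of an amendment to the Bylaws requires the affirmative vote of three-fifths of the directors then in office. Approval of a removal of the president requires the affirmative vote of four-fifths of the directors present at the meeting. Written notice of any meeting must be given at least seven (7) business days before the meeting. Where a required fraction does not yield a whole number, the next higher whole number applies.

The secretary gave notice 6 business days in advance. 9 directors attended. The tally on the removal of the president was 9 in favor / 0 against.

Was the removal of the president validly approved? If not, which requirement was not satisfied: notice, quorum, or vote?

Invalid — notice requirement not satisfied.

Notice: 6 business days given; 7 required (6 < 7). Not satisfied.
Quorum: 9 present; quorum is 8. Satisfied.
Vote: the removal of the president requires four-fifths of the directors present (9). 4/5 of 9 = 7.20, rounded up to 8, so 8 affirmative votes are needed; 9 voted in favor. Satisfied.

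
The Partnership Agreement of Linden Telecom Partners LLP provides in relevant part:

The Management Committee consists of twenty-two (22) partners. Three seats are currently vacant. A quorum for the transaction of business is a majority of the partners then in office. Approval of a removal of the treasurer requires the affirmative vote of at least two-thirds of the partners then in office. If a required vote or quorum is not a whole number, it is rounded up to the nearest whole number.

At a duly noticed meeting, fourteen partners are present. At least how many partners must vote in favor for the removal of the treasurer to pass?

The removal of the treasurer requires two-thirds of the partners then in office (19).
2/3 of 19 = 12.67, rounded up to 13.

13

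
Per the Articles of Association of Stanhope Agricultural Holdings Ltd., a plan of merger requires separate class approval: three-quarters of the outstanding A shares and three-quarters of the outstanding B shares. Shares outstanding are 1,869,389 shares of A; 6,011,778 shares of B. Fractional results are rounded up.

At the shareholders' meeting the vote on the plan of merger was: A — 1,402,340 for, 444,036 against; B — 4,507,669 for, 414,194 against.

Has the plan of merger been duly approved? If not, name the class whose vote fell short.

A: 3/4 of 1869389 = 1402041.75, rounded up to 1402042; 1,402,042 required, 1,402,340 in favor — approved.
B: 3/4 of 6011778 = 4508833.50, rounded up to 4508834; 4,508,834 required, 4,507,669 in favor — not approved.

Not approved — the B shares did not give the required vote.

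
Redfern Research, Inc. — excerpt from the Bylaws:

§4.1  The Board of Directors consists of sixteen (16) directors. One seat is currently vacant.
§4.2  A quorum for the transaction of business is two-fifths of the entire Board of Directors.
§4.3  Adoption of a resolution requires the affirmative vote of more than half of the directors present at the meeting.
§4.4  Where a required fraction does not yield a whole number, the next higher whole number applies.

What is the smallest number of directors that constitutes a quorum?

2/5 of 16 = 6.40, rounded up to 7.

7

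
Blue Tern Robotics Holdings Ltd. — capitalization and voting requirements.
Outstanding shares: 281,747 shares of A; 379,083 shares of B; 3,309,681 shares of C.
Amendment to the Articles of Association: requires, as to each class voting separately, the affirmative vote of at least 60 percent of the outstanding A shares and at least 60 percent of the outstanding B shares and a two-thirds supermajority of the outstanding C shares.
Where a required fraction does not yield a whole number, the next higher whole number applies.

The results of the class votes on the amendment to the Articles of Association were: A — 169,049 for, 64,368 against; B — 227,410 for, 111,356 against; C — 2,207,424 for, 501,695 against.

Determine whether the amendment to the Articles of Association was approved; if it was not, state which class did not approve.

Not approved — the B shares did not give the required vote.

A: 3/5 of 281747 = 169048.20, rounded up to 169049; 169,049 required, 169,049 in favor — approved.
B: 3/5 of 379083 = 227449.80, rounded up to 227450; 227,450 required, 227,410 in favor — not approved.
C: 2/3 of 3309681 = 2206454; 2,206,454 required, 2,207,424 in favor — approved.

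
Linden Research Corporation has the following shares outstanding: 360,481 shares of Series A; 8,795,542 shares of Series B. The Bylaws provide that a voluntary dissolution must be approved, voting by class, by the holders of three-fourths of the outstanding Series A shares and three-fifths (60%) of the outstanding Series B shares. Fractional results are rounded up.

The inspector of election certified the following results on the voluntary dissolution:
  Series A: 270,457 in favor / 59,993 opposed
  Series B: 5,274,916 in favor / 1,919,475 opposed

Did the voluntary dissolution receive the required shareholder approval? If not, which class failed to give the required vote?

Not approved — the Series B shares did not give the required vote.

Series A: 3/4 of 360481 = 270360.75, rounded up to 270361; 270,361 required, 270,457 in favor — approved.
Series B: 3/5 of 8795542 = 5277325.20, rounded up to 5277326; 5,277,326 required, 5,274,916 in favor — not approved.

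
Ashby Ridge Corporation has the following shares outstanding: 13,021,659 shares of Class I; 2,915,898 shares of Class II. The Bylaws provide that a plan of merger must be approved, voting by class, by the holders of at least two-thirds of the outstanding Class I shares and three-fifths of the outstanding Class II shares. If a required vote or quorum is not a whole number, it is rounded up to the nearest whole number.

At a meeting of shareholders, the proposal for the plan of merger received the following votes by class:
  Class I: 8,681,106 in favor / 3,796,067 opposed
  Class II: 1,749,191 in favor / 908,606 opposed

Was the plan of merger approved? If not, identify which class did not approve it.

Class I: 2/3 of 13021659 = 8681106; 8,681,106 required, 8,681,106 in favor — approved.
Class II: 3/5 of 2915898 = 1749538.80, rounded up to 1749539; 1,749,539 required, 1,749,191 in favor — not approved.

Not approved — the Class II shares did not give the required vote.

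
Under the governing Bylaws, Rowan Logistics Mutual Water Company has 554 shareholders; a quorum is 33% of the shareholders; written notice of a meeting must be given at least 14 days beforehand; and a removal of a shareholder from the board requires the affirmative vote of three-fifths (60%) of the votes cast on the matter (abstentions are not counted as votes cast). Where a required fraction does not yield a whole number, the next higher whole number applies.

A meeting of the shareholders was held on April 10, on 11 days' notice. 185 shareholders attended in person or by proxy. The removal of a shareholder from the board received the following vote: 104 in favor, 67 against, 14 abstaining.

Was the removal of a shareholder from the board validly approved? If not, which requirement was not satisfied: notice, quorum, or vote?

Notice: 11 days given; 14 required. Not satisfied.
Quorum: 33% of 554 = 182.82, rounded up to 183; 185 present. Satisfied.
Vote: requires three-fifths of the votes cast (185 − 14 abstaining = 171); 3/5 of 171 = 102.60, rounded up to 103, so 103 needed; 104 in favor. Satisfied.

Invalid — notice requirement not satisfied.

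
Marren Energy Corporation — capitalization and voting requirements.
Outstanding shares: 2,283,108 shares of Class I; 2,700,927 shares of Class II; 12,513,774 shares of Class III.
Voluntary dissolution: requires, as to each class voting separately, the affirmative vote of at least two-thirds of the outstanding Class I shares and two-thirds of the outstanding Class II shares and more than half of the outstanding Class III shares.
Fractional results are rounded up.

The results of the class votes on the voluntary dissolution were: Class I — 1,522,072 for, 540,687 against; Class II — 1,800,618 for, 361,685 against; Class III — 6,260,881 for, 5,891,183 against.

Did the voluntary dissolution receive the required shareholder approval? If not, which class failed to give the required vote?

Class I: 2/3 of 2283108 = 1522072; 1,522,072 required, 1,522,072 in favor — approved.
Class II: 2/3 of 2700927 = 1800618; 1,800,618 required, 1,800,618 in favor — approved.
Class III: a majority of 12513774 is 6256888; 6,256,888 required, 6,260,881 in favor — approved.

Approved — every class gave the required vote.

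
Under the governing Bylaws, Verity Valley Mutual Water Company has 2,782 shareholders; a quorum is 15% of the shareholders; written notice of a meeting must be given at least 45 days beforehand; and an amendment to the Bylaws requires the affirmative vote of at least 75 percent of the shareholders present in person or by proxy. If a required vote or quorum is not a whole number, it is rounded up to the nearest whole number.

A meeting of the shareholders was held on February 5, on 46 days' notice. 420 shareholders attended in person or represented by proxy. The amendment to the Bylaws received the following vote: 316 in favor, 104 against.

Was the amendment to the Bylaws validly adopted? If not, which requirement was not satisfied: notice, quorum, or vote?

Notice: 46 days given; 45 required. Satisfied.
Quorum: 15% of 2,782 = 417.30, rounded up to 418; 420 present. Satisfied.
Vote: requires three-fourths of those present (420); 3/4 of 420 = 315, so 315 needed; 316 in favor. Satisfied.

Valid — all requirements satisfied.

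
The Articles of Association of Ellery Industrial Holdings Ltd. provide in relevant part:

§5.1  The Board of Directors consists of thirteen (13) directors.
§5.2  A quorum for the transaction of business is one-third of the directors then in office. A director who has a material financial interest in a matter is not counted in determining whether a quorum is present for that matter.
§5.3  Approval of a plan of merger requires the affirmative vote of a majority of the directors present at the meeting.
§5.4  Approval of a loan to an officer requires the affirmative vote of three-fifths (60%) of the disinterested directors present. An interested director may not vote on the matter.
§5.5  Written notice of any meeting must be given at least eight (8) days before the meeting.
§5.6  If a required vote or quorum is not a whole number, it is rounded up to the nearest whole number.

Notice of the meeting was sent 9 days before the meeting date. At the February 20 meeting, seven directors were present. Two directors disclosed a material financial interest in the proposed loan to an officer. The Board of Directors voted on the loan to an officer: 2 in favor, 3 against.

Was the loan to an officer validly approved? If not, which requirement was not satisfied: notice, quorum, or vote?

Invalid — vote requirement not satisfied.

Notice: 9 days given; 8 required (9 ≥ 8). Satisfied.
Quorum: 7 present, but the 2 interested directors do not count, leaving 5. Quorum is 5. Satisfied.
Vote: the loan to an officer requires three-fifths of the disinterested directors present (7 − 2 = 5). 3/5 of 5 = 3, so 3 affirmative votes are needed; 2 voted in favor. Not satisfied.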